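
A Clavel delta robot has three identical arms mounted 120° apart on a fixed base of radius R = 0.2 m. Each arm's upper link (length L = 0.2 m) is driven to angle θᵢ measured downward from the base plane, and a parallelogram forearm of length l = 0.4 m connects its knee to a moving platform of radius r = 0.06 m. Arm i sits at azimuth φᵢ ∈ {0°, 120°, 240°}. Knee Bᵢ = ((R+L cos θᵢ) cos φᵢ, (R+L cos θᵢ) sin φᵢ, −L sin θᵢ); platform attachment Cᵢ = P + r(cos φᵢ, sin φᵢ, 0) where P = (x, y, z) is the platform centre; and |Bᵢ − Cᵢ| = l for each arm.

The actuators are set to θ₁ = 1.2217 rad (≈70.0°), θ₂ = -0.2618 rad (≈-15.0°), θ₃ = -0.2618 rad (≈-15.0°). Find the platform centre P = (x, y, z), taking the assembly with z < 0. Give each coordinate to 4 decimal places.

(-0.1899, 0.0000, -0.2243)

φ1=0.0°: virtual centre (0.2084, 0.0000, -0.1879), radius l
φ2=120.0°: virtual centre (-0.1666, 0.2885, 0.0518), radius l
arm 3 at φ=240.0°: ρ3 = 0.3332;  S3 = (-0.1666, -0.2885, 0.0518)
|S₂|²−|S₁|² = 0.0349;  |S₃|²−|S₁|² = 0.0349
plane₁₂: -0.7500x+0.5771y+0.4794z = 0.0349
Cramer: x(z) = -0.0466+0.6392z;  y(z) = 0.0000-0.0000z
sphere 1 gives Az²+Bz+C=0 with A=1.4086, B=0.0499, C=-0.0597;  B²−4AC=0.3386;  roots -0.2243, 0.1889;  negative root z = -0.2243
x = -0.1899, y = 0.0000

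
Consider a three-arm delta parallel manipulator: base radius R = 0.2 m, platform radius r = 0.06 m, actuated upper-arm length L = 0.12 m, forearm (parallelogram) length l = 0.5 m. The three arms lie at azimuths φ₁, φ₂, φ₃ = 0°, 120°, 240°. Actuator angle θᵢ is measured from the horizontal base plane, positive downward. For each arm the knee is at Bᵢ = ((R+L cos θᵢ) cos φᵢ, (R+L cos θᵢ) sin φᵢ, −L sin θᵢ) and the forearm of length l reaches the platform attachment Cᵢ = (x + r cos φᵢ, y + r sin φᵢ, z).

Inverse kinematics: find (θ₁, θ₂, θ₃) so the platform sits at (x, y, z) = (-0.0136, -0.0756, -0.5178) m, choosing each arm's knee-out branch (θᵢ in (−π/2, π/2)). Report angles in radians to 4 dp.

θ₁ = 0.7856, θ₂ = 0.9599, θ₃ = 0.4363

arm 1 (φ=0.0°): x'=-0.0136, y'=-0.0756
  A cos θ + B sin θ = C:  0.1536·cos θ + -0.5178·sin θ = -0.2576
  θ1 = atan2(B,A) + arccos(C/0.5401) = 0.7856
φ2=120.0° → target in arm frame (-0.0587, 0.0496)
  e−x'=0.1987;  (l²−L²−(e−x')²−y'²−z²)/2L = -0.3102
  γ=atan2(-0.5178,0.1987)=-1.2044;  ψ=arccos(-0.5593)=2.1643;  θ2=γ+ψ≈0.9599
arm 3 (φ=240.0°): x'=0.0723, y'=0.0260
  A cos θ + B sin θ = C:  0.0677·cos θ + -0.5178·sin θ = -0.1574
  θ3 = atan2(B,A) + arccos(C/0.5222) = 0.4363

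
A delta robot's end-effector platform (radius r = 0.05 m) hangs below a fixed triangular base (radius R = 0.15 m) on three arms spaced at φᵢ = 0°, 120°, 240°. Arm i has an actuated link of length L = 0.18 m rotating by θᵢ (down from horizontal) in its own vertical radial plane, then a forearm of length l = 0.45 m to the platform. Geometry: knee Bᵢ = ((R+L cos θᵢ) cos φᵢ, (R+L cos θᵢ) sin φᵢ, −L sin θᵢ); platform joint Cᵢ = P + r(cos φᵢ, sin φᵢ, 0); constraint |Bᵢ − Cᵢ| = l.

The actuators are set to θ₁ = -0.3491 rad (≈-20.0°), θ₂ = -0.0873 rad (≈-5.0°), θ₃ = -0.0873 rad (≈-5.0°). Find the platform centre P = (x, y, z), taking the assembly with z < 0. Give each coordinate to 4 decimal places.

(0.0336, 0.0000, -0.3219)

arm 1 at φ=0.0°: ρ1 = 0.2691;  S1 = (0.2691, 0.0000, 0.0616)
φ2=120.0°: virtual centre (-0.1397, 0.2419, 0.0157), radius l
φ3=240.0°: virtual centre (-0.1397, -0.2419, 0.0157), radius l
|S₂|²−|S₁|² = 0.0020;  |S₃|²−|S₁|² = 0.0020
linear system: -0.8176x+0.4838y = 0.0020−-0.0918z; -0.8176x+-0.4838y = 0.0020−-0.0918z
det = 0.7911;  x = -0.0025+-0.1122z,  y = 0.0000+0.0000z
quadratic in z: (1.0126)z²+(-0.0622)z+(-0.1249)=0, √Δ=0.7140 → z ∈ {-0.3219, 0.3833}; z = -0.3219 (taking z<0)
x = 0.0336, y = 0.0000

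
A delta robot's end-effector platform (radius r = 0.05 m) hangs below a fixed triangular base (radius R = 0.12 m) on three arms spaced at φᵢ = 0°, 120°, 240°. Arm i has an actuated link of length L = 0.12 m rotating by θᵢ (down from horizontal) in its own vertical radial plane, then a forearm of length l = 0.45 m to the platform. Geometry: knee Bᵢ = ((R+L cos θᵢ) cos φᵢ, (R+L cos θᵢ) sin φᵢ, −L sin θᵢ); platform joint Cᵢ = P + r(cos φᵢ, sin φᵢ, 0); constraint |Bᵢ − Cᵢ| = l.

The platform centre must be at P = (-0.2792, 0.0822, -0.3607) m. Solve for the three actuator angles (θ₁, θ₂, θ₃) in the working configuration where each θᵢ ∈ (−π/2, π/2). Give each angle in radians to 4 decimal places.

θ₁ = 1.3963, θ₂ = -0.3495, θ₃ = 0.2618

arm 1 (φ=0.0°): x'=-0.2792, y'=0.0822
  A=0.3492, B=-0.3607, C=(l²−L²−A²−y'²−z²)/(2L)=-0.2946
  θ1 = atan2(B,A) + arccos(C/0.5020) = 1.3963
φ2=120.0° → target in arm frame (0.2108, 0.2007)
  A cos θ + B sin θ = C:  -0.1408·cos θ + -0.3607·sin θ = -0.0088
  θ2 = atan2(B,A) + arccos(C/0.3872) = -0.3495
φ3=240.0° → target in arm frame (0.0684, -0.2829)
  e−x'=0.0016;  (l²−L²−(e−x')²−y'²−z²)/2L = -0.0918
  γ=atan2(-0.3607,0.0016)=-1.5664;  ψ=arccos(-0.2546)=1.8282;  θ3=γ+ψ≈0.2618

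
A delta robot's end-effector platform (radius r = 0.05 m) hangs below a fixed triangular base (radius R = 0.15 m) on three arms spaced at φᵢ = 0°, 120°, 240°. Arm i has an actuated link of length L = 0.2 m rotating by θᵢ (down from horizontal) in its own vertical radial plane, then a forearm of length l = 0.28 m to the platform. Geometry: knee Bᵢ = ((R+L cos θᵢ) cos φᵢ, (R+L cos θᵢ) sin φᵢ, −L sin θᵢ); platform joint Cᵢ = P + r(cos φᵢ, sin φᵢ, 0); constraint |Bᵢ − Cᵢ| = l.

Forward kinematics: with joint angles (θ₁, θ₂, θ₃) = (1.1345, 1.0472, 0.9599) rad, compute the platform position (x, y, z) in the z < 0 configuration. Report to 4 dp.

(-0.0239, -0.0132, -0.3678)

arm 1 at φ=0.0°: (R−r)+L cos θ1 = 0.1845;  S1 = (0.1845, 0.0000, -0.1813)
φ2=120.0°: virtual centre (-0.1000, 0.1732, -0.1732), radius l
φ3=240.0°: virtual centre (-0.1074, -0.1860, -0.1638), radius l
eliminate P² terms by subtracting sphere 1 from 2 and 3
plane₁₂: -0.5690x+0.3464y+0.0161z = 0.0031
det = 0.4138;  x = -0.0078+0.0437z,  y = -0.0039+0.0252z
into |P−S₁|² = l²: 1.0025z² + 0.3455z + -0.0085 = 0;  Δ = 0.1536;  z = -0.3678 or 0.0231 → z<0 root = -0.3678
x = -0.0239, y = -0.0132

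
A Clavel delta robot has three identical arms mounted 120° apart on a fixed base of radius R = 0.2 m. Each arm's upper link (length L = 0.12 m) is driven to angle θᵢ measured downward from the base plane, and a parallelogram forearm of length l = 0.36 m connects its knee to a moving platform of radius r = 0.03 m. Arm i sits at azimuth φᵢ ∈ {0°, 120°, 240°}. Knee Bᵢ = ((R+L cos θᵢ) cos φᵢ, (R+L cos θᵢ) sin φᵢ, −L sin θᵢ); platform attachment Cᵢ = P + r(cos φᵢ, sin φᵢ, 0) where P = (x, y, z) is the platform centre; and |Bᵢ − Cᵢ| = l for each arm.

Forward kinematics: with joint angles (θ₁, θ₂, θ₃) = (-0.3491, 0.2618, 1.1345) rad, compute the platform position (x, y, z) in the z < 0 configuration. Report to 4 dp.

arm 1 at φ=0.0°: (R−r)+L cos θ1 = 0.2828;  S1 = (0.2828, 0.0000, 0.0410)
φ2=120.0°: virtual centre (-0.1430, 0.2476, -0.0311), radius l
S3 = (0.2207·cos240.0°, 0.2207·sin240.0°, -0.1088) = (-0.1104, -0.1911, -0.1088)
eliminate P² terms by subtracting sphere 1 from 2 and 3
[-0.8514 0.4952 -0.1442]·P = 0.0011;  [-0.7862 -0.3823 -0.2996]·P = -0.0211
det = 0.7148;  x = 0.0140+-0.2847z,  y = 0.0263+-0.1982z
into |P−S₁|² = l²: 1.1203z² + 0.0605z + -0.0550 = 0;  Δ = 0.2502;  z = -0.2502 or 0.1962 → z<0 root = -0.2502
x = 0.0853, y = 0.0759

(0.0853, 0.0759, -0.2502)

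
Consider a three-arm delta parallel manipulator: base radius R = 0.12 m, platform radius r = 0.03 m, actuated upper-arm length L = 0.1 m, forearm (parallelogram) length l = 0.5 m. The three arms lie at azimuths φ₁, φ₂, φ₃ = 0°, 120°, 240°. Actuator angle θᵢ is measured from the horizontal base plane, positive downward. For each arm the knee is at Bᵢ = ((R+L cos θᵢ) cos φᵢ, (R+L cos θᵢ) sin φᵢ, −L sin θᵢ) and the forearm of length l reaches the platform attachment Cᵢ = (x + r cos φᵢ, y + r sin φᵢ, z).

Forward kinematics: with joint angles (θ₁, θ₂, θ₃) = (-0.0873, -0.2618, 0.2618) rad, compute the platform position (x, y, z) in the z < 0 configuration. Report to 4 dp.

S1 = (0.1896·cos0.0°, 0.1896·sin0.0°, 0.0087) = (0.1896, 0.0000, 0.0087)
arm 2 at φ=120.0°: ρ2 = 0.1866;  S2 = (-0.0933, 0.1616, 0.0259)
arm 3 at φ=240.0°: ρ3 = 0.1866;  S3 = (-0.0933, -0.1616, -0.0259)
eliminate P² terms by subtracting sphere 1 from 2 and 3
plane₁₂: -0.5658x+0.3232y+0.0343z = -0.0005
Cramer: x(z) = 0.0010-0.0308z;  y(z) = 0.0000-0.1602z
into |P−S₁|² = l²: 1.0266z² + -0.0058z + -0.2143 = 0;  Δ = 0.8802;  z = -0.4541 or 0.4598 → z<0 root = -0.4541
x = 0.0150, y = 0.0727

(0.0150, 0.0727, -0.4541)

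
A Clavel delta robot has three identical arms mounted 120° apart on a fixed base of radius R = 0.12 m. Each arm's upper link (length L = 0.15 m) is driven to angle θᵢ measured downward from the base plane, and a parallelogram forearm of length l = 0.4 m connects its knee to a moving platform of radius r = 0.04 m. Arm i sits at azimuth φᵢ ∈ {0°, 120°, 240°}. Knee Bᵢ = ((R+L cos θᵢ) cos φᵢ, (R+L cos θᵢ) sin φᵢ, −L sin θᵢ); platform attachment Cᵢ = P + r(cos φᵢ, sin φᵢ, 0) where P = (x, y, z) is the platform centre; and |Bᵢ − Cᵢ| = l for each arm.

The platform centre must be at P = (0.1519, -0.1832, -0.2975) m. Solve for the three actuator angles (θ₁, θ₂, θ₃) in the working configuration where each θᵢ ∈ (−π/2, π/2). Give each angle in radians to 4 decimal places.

θ₁ = -0.3491, θ₂ = 1.2217, θ₃ = 0.0000

rotate P by −φ1: (0.1519, -0.1832, -0.2975)
  A=-0.0719, B=-0.2975, C=(l²−L²−A²−y'²−z²)/(2L)=0.0342
  θ1 = atan2(B,A) + arccos(C/0.3061) = -0.3491
φ2=120.0° → target in arm frame (-0.2346, -0.0399)
  e−x'=0.3146;  (l²−L²−(e−x')²−y'²−z²)/2L = -0.1719
  θ2 = atan2(B,A) + arccos(C/0.4330) = 1.2217
rotate P by −φ3: (0.0827, 0.2231, -0.2975)
  A=-0.0027, B=-0.2975, C=(l²−L²−A²−y'²−z²)/(2L)=-0.0027
  √(A²+B²)=0.2975;  θ3 = -1.5799+1.5799 ≈ 0.0000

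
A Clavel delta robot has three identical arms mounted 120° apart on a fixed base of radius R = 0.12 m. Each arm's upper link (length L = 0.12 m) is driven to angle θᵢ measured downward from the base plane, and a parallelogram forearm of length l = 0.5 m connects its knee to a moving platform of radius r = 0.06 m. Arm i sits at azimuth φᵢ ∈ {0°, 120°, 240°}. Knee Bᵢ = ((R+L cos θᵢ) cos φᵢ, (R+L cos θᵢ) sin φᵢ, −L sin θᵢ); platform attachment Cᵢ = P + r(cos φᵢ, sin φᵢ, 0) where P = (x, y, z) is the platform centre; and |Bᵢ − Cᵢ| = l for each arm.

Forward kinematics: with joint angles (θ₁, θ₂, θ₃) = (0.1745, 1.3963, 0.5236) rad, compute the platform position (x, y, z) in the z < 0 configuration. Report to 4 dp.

(0.1804, -0.1914, -0.4828)

arm 1 at φ=0.0°: e+L cos θ1 = 0.1782;  centre 1 = (0.1782, 0.0000, -0.0208)
centre 2 = (0.0808·cos120.0°, 0.0808·sin120.0°, -0.1182) = (-0.0404, 0.0700, -0.1182)
φ3=240.0°: virtual centre (-0.0820, -0.1420, -0.0600), radius l
|centre ₂|²−|centre ₁|² = -0.0117;  |centre ₃|²−|centre ₁|² = -0.0017
[-0.4372 0.1400 -0.1947]·P = -0.0117;  [-0.5203 -0.2839 -0.0783]·P = -0.0017
det = 0.1970;  x = 0.0181+-0.3363z,  y = -0.0271+0.3404z
into |P−centre ₁|² = l²: 1.2290z² + 0.1310z + -0.2232 = 0;  Δ = 1.1143;  z = -0.4828 or 0.3762 → z<0 root = -0.4828
x = 0.1804, y = -0.1914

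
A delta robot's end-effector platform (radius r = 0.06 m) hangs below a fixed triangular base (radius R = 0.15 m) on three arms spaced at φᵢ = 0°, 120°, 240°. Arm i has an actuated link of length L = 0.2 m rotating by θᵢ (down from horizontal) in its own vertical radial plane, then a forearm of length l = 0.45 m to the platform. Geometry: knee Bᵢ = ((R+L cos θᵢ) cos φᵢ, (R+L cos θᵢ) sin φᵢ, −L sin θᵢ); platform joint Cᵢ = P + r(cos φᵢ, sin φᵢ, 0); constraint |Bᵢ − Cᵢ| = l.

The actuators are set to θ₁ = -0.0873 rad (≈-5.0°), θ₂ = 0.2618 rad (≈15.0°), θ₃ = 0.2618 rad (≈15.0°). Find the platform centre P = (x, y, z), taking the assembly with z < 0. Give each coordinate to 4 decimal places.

(0.0607, 0.0000, -0.3702)

S1 = (0.2892·cos0.0°, 0.2892·sin0.0°, 0.0174) = (0.2892, 0.0000, 0.0174)
arm 2 at φ=120.0°: (R−r)+L cos θ2 = 0.2832;  S2 = (-0.1416, 0.2452, -0.0518)
S3 = (0.2832·cos240.0°, 0.2832·sin240.0°, -0.0518) = (-0.1416, -0.2452, -0.0518)
eliminate P² terms by subtracting sphere 1 from 2 and 3
plane₁₂: -0.8617x+0.4905y+-0.1384z = -0.0011
Cramer: x(z) = 0.0013-0.1606z;  y(z) = 0.0000+0.0000z
sphere 1 gives Az²+Bz+C=0 with A=1.0258, B=0.0576, C=-0.1193;  B²−4AC=0.4927;  roots -0.3702, 0.3140;  negative root z = -0.3702
x = 0.0607, y = 0.0000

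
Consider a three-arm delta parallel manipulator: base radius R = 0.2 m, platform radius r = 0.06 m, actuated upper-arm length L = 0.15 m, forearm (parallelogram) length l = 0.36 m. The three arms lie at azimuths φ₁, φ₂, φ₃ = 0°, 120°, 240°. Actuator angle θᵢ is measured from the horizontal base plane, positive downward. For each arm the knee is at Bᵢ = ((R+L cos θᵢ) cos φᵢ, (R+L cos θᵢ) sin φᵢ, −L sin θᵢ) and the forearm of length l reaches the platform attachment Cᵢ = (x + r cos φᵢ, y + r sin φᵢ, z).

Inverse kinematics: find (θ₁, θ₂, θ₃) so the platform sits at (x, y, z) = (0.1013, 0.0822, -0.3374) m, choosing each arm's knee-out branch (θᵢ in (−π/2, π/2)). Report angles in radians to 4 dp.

arm 1 (φ=0.0°): x'=0.1013, y'=0.0822
  A=0.0387, B=-0.3374, C=(l²−L²−A²−y'²−z²)/(2L)=-0.0500
  √(A²+B²)=0.3396;  θ1 = -1.4566+1.7185 ≈ 0.2619
rotate P by −φ2: (0.0205, -0.1288, -0.3374)
  A cos θ + B sin θ = C:  0.1195·cos θ + -0.3374·sin θ = -0.1254
  γ=atan2(-0.3374,0.1195)=-1.2305;  ψ=arccos(-0.3502)=1.9286;  θ2=γ+ψ≈0.6981
φ3=240.0° → target in arm frame (-0.1218, 0.0466)
  A cos θ + B sin θ = C:  0.2618·cos θ + -0.3374·sin θ = -0.2582
  γ=atan2(-0.3374,0.2618)=-0.9108;  ψ=arccos(-0.6047)=2.2201;  θ3=γ+ψ≈1.3093

θ₁ = 0.2619, θ₂ = 0.6981, θ₃ = 1.3093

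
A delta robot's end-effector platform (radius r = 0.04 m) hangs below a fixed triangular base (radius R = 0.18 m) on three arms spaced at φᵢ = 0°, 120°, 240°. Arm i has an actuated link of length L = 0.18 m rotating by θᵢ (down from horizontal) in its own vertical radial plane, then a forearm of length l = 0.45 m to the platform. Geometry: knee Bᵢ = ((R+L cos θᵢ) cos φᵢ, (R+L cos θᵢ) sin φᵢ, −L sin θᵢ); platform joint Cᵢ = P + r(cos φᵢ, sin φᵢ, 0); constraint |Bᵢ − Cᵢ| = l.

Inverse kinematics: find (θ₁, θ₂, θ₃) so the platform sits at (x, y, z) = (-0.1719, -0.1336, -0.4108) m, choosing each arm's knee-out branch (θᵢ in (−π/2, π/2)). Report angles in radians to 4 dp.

θ₁ = 1.3090, θ₂ = 0.8725, θ₃ = -0.0875

rotate P by −φ1: (-0.1719, -0.1336, -0.4108)
  A=0.3119, B=-0.4108, C=(l²−L²−A²−y'²−z²)/(2L)=-0.3161
  γ=atan2(-0.4108,0.3119)=-0.9214;  ψ=arccos(-0.6128)=2.2304;  θ1=γ+ψ≈1.3090
φ2=120.0° → target in arm frame (-0.0298, 0.2157)
  e−x'=0.1698;  (l²−L²−(e−x')²−y'²−z²)/2L = -0.2055
  γ=atan2(-0.4108,0.1698)=-1.1789;  ψ=arccos(-0.4624)=2.0515;  θ2=γ+ψ≈0.8725
arm 3 (φ=240.0°): x'=0.2017, y'=-0.0821
  A cos θ + B sin θ = C:  -0.0617·cos θ + -0.4108·sin θ = -0.0255
  θ3 = atan2(B,A) + arccos(C/0.4154) = -0.0875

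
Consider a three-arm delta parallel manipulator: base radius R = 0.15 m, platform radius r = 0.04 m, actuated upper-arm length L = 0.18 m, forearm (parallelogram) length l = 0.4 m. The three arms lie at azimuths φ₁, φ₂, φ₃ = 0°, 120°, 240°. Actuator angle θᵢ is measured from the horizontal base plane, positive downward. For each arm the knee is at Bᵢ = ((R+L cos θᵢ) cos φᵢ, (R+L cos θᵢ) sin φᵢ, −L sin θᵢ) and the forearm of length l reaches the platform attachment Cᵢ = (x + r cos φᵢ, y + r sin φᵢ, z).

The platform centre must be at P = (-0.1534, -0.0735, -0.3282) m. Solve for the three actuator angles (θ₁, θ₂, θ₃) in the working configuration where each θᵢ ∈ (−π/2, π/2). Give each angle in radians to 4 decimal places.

rotate P by −φ1: (-0.1534, -0.0735, -0.3282)
  e−x'=0.2634;  (l²−L²−(e−x')²−y'²−z²)/2L = -0.1525
  √(A²+B²)=0.4208;  θ1 = -0.8945+1.9416 ≈ 1.0471
rotate P by −φ2: (0.0130, 0.1696, -0.3282)
  A cos θ + B sin θ = C:  0.0970·cos θ + -0.3282·sin θ = -0.0508
  γ=atan2(-0.3282,0.0970)=-1.2836;  ψ=arccos(-0.1484)=1.7197;  θ2=γ+ψ≈0.4362
φ3=240.0° → target in arm frame (0.1404, -0.0961)
  A=-0.0304, B=-0.3282, C=(l²−L²−A²−y'²−z²)/(2L)=0.0270
  √(A²+B²)=0.3296;  θ3 = -1.6630+1.4887 ≈ -0.1743

θ₁ = 1.0471, θ₂ = 0.4362, θ₃ = -0.1743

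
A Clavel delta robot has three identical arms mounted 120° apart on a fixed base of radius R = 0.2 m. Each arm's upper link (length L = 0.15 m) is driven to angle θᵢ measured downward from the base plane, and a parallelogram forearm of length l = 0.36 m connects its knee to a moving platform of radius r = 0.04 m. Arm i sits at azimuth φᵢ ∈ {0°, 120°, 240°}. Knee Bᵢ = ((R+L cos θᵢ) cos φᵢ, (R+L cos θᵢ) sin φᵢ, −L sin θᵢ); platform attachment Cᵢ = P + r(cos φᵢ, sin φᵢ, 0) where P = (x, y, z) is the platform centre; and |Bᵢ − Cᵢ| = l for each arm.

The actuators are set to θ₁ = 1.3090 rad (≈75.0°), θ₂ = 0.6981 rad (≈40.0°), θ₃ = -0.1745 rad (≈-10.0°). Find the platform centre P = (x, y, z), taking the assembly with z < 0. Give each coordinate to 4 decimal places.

(-0.1280, -0.0734, -0.2767)

O1 = (0.1988·cos0.0°, 0.1988·sin0.0°, -0.1449) = (0.1988, 0.0000, -0.1449)
φ2=120.0°: virtual centre (-0.1375, 0.2381, -0.0964), radius l
O3 = (0.3077·cos240.0°, 0.3077·sin240.0°, 0.0260) = (-0.1539, -0.2665, 0.0260)
|O₂|²−|O₁|² = 0.0243;  |O₃|²−|O₁|² = 0.0348
plane₁₂: -0.6726x+0.4762y+0.0969z = 0.0243
det = 0.6943;  x = -0.0426+0.3089z,  y = -0.0090+0.2327z
into |P−O₁|² = l²: 1.1495z² + 0.1365z + -0.0502 = 0;  Δ = 0.2497;  z = -0.2767 or 0.1580 → z<0 root = -0.2767
x = -0.1280, y = -0.0734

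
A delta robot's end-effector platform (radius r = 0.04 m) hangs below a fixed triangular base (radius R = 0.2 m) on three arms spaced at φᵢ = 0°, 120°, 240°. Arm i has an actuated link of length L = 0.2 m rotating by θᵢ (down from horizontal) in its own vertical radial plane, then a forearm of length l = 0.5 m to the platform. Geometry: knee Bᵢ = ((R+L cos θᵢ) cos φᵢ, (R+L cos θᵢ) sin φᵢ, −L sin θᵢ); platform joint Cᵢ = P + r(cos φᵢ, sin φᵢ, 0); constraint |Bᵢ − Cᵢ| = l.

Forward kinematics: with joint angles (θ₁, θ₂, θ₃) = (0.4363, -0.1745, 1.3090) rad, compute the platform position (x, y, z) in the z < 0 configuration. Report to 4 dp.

O1 = (0.3413·cos0.0°, 0.3413·sin0.0°, -0.0845) = (0.3413, 0.0000, -0.0845)
φ2=120.0°: virtual centre (-0.1785, 0.3091, 0.0347), radius l
O3 = (0.2118·cos240.0°, 0.2118·sin240.0°, -0.1932) = (-0.1059, -0.1834, -0.1932)
eliminate P² terms by subtracting sphere 1 from 2 and 3
[-1.0395 0.6183 0.2385]·P = 0.0050;  [-0.8943 -0.3668 -0.2173]·P = -0.0414
det = 0.9342;  x = 0.0255+-0.0502z,  y = 0.0509+-0.4701z
quadratic in z: (1.2235)z²+(0.1529)z+(-0.1405)=0, √Δ=0.8433 → z ∈ {-0.4071, 0.2821}; z = -0.4071 (taking z<0)
x = 0.0459, y = 0.2423

(0.0459, 0.2423, -0.4071)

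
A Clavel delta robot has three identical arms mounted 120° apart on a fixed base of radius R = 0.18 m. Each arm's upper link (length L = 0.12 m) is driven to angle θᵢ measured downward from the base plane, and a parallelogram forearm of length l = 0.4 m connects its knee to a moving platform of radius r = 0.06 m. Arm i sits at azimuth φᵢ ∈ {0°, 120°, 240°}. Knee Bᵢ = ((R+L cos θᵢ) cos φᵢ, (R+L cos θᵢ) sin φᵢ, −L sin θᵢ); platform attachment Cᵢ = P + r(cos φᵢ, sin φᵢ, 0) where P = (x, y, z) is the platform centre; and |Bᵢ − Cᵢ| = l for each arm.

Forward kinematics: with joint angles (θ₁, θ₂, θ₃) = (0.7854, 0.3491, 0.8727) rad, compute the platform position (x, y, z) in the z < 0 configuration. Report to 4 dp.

S1 = (0.2049·cos0.0°, 0.2049·sin0.0°, -0.0849) = (0.2049, 0.0000, -0.0849)
S2 = (0.2328·cos120.0°, 0.2328·sin120.0°, -0.0410) = (-0.1164, 0.2016, -0.0410)
arm 3 at φ=240.0°: (R−r)+L cos θ3 = 0.1971;  S3 = (-0.0986, -0.1707, -0.0919)
|S₂|²−|S₁|² = 0.0067;  |S₃|²−|S₁|² = -0.0019
plane₁₂: -0.6425x+0.4032y+0.0876z = 0.0067
Cramer: x(z) = -0.0033+0.0522z;  y(z) = 0.0113-0.1342z
quadratic in z: (1.0207)z²+(0.1449)z+(-0.1093)=0, √Δ=0.6837 → z ∈ {-0.4059, 0.2639}; z = -0.4059 (taking z<0)
x = -0.0245, y = 0.0658

(-0.0245, 0.0658, -0.4059)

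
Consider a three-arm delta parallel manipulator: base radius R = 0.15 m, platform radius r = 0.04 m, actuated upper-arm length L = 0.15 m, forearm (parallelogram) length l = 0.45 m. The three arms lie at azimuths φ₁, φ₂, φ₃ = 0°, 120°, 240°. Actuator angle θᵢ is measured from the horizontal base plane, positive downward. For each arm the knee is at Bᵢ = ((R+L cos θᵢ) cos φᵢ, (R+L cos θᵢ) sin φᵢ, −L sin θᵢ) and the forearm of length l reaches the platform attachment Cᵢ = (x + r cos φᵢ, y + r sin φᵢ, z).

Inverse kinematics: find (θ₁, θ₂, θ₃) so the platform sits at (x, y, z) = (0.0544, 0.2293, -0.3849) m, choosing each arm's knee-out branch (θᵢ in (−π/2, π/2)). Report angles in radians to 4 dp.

θ₁ = 0.3491, θ₂ = -0.1745, θ₃ = 1.3089

φ1=0.0° → target in arm frame (0.0544, 0.2293)
  A cos θ + B sin θ = C:  0.0556·cos θ + -0.3849·sin θ = -0.0794
  √(A²+B²)=0.3889;  θ1 = -1.4273+1.7764 ≈ 0.3491
rotate P by −φ2: (0.1714, -0.1618, -0.3849)
  e−x'=-0.0614;  (l²−L²−(e−x')²−y'²−z²)/2L = 0.0064
  γ=atan2(-0.3849,-0.0614)=-1.7289;  ψ=arccos(0.0164)=1.5544;  θ2=γ+ψ≈-0.1745
rotate P by −φ3: (-0.2258, -0.0675, -0.3849)
  A=0.3358, B=-0.3849, C=(l²−L²−A²−y'²−z²)/(2L)=-0.2849
  γ=atan2(-0.3849,0.3358)=-0.8535;  ψ=arccos(-0.5577)=2.1624;  θ3=γ+ψ≈1.3089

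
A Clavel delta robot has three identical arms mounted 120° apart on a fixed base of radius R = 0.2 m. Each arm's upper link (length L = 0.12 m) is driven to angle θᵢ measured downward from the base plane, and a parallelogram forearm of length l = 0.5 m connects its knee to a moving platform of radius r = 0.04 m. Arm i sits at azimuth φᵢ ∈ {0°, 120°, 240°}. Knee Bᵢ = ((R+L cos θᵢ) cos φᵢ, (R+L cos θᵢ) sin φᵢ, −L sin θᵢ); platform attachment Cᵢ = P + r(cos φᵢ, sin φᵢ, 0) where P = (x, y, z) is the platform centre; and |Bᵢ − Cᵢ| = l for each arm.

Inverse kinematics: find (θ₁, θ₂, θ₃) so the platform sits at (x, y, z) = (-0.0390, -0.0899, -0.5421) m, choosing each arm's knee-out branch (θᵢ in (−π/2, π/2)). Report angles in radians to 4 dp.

rotate P by −φ1: (-0.0390, -0.0899, -0.5421)
  A=0.1990, B=-0.5421, C=(l²−L²−A²−y'²−z²)/(2L)=-0.4415
  √(A²+B²)=0.5775;  θ1 = -1.2190+2.4411 ≈ 1.2221
φ2=120.0° → target in arm frame (-0.0584, 0.0787)
  A cos θ + B sin θ = C:  0.2184·cos θ + -0.5421·sin θ = -0.4673
  γ=atan2(-0.5421,0.2184)=-1.1879;  ψ=arccos(-0.7996)=2.4974;  θ2=γ+ψ≈1.3095
φ3=240.0° → target in arm frame (0.0974, 0.0112)
  A=0.0626, B=-0.5421, C=(l²−L²−A²−y'²−z²)/(2L)=-0.2597
  γ=atan2(-0.5421,0.0626)=-1.4557;  ψ=arccos(-0.4758)=2.0667;  θ3=γ+ψ≈0.6110

θ₁ = 1.2221, θ₂ = 1.3095, θ₃ = 0.6110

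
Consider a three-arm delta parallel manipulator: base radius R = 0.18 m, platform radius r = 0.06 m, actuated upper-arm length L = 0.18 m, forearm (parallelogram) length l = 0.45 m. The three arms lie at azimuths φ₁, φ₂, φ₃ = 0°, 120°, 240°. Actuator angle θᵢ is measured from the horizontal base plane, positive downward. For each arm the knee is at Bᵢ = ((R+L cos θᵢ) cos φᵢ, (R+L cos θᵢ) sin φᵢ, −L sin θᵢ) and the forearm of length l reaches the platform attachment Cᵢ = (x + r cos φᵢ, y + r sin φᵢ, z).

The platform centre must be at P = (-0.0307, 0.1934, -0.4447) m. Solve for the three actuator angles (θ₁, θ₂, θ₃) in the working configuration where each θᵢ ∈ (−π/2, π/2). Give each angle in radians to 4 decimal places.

rotate P by −φ1: (-0.0307, 0.1934, -0.4447)
  A cos θ + B sin θ = C:  0.1507·cos θ + -0.4447·sin θ = -0.2438
  √(A²+B²)=0.4695;  θ1 = -1.2441+2.1168 ≈ 0.8727
arm 2 (φ=120.0°): x'=0.1828, y'=-0.0701
  A cos θ + B sin θ = C:  -0.0628·cos θ + -0.4447·sin θ = -0.1015
  √(A²+B²)=0.4491;  θ2 = -1.7112+1.7987 ≈ 0.0875
rotate P by −φ3: (-0.1521, -0.1233, -0.4447)
  A cos θ + B sin θ = C:  0.2721·cos θ + -0.4447·sin θ = -0.3248
  θ3 = atan2(B,A) + arccos(C/0.5214) = 1.2216

θ₁ = 0.8727, θ₂ = 0.0875, θ₃ = 1.2216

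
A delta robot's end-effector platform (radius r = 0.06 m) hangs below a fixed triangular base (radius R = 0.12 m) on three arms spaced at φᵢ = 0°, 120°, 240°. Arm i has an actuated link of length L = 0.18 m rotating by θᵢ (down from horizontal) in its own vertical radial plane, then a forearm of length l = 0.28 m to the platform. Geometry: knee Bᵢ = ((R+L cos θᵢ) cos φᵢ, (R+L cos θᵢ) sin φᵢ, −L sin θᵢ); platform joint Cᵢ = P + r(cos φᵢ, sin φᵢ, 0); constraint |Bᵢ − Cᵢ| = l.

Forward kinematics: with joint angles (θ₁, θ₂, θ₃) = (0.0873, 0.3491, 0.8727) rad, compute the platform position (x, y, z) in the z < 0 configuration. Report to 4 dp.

(0.0668, 0.0636, -0.2269)

φ1=0.0°: virtual centre (0.2393, 0.0000, -0.0157), radius l
φ2=120.0°: virtual centre (-0.1146, 0.1984, -0.0616), radius l
φ3=240.0°: virtual centre (-0.0878, -0.1522, -0.1379), radius l
subtract pairs → two planes through P
linear system: -0.7078x+0.3969y = -0.0012−-0.0918z; -0.6543x+-0.3043y = -0.0076−-0.2444z
det = 0.4751;  x = 0.0072+-0.2629z,  y = 0.0097+-0.2377z
into |P−centre ₁|² = l²: 1.1257z² + 0.1489z + -0.0242 = 0;  Δ = 0.1310;  z = -0.2269 or 0.0946 → z<0 root = -0.2269
x = 0.0668, y = 0.0636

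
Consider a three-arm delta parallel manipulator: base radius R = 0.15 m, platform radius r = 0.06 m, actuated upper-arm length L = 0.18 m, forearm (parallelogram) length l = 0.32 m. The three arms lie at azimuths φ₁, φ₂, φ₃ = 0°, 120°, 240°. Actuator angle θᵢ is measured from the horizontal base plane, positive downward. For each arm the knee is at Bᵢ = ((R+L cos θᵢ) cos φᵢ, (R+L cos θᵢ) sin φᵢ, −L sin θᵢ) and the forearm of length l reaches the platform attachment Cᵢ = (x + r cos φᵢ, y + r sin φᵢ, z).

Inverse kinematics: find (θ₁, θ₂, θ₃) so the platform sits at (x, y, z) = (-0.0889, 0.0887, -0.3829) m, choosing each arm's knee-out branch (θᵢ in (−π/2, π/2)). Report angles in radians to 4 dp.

θ₁ = 1.3091, θ₂ = 0.5235, θ₃ = 1.1344

φ1=0.0° → target in arm frame (-0.0889, 0.0887)
  A=0.1789, B=-0.3829, C=(l²−L²−A²−y'²−z²)/(2L)=-0.3236
  √(A²+B²)=0.4226;  θ1 = -1.1337+2.4428 ≈ 1.3091
rotate P by −φ2: (0.1213, 0.0326, -0.3829)
  A=-0.0313, B=-0.3829, C=(l²−L²−A²−y'²−z²)/(2L)=-0.2185
  √(A²+B²)=0.3842;  θ2 = -1.6523+2.1757 ≈ 0.5235
φ3=240.0° → target in arm frame (-0.0324, -0.1213)
  A=0.1224, B=-0.3829, C=(l²−L²−A²−y'²−z²)/(2L)=-0.2953
  γ=atan2(-0.3829,0.1224)=-1.2615;  ψ=arccos(-0.7346)=2.3959;  θ3=γ+ψ≈1.1344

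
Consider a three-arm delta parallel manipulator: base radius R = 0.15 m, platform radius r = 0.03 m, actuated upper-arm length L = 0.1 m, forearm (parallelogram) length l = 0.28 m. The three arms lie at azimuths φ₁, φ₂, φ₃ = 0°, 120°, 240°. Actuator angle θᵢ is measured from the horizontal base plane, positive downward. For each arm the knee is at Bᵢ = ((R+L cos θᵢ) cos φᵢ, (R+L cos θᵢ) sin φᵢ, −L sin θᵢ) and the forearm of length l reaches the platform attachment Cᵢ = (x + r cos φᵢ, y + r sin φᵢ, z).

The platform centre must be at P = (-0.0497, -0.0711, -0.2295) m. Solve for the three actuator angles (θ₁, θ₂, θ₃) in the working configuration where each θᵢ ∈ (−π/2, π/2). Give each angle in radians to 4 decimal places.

θ₁ = 0.9598, θ₂ = 0.8726, θ₃ = -0.1737

arm 1 (φ=0.0°): x'=-0.0497, y'=-0.0711
  A cos θ + B sin θ = C:  0.1697·cos θ + -0.2295·sin θ = -0.0906
  θ1 = atan2(B,A) + arccos(C/0.2854) = 0.9598
arm 2 (φ=120.0°): x'=-0.0367, y'=0.0786
  A cos θ + B sin θ = C:  0.1567·cos θ + -0.2295·sin θ = -0.0750
  √(A²+B²)=0.2779;  θ2 = -0.9716+1.8442 ≈ 0.8726
arm 3 (φ=240.0°): x'=0.0864, y'=-0.0075
  A=0.0336, B=-0.2295, C=(l²−L²−A²−y'²−z²)/(2L)=0.0727
  θ3 = atan2(B,A) + arccos(C/0.2319) = -0.1737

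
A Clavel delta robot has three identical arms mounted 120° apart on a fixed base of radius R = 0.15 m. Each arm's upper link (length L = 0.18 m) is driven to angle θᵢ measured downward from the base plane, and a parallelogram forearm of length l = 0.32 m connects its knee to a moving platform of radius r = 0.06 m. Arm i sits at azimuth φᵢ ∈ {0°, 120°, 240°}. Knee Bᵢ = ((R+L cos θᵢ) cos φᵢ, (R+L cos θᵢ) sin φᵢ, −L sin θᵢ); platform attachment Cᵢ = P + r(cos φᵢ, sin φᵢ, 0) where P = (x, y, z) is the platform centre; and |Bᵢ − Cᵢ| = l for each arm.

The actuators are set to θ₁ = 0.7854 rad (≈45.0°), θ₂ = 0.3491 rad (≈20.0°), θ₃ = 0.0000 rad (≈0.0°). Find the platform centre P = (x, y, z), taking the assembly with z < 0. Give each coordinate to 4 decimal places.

φ1=0.0°: virtual centre (0.2173, 0.0000, -0.1273), radius l
S2 = (0.2591·cos120.0°, 0.2591·sin120.0°, -0.0616) = (-0.1296, 0.2244, -0.0616)
S3 = (0.2700·cos240.0°, 0.2700·sin240.0°, 0.0000) = (-0.1350, -0.2338, 0.0000)
|S₂|²−|S₁|² = 0.0075;  |S₃|²−|S₁|² = 0.0095
[-0.6937 0.4488 0.1314]·P = 0.0075;  [-0.7046 -0.4677 0.2546]·P = 0.0095
Cramer: x(z) = -0.0121+0.2743z;  y(z) = -0.0020+0.1311z
sphere 1 gives Az²+Bz+C=0 with A=1.0924, B=0.1282, C=-0.0336;  B²−4AC=0.1631;  roots -0.2435, 0.1262;  negative root z = -0.2435
x = -0.0789, y = -0.0339

(-0.0789, -0.0339, -0.2435)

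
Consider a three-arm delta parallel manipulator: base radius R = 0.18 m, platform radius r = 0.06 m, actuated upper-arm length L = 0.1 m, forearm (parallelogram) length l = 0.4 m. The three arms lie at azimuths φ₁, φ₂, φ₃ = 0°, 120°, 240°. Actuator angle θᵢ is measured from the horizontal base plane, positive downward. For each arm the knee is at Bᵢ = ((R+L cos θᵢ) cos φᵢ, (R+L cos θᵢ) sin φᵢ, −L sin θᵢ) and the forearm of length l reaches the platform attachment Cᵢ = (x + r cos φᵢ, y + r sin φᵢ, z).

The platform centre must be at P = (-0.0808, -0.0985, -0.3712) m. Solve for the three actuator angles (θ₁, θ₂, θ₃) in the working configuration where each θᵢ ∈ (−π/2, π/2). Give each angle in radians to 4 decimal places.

θ₁ = 0.9604, θ₂ = 0.7857, θ₃ = -0.1743

arm 1 (φ=0.0°): x'=-0.0808, y'=-0.0985
  A cos θ + B sin θ = C:  0.2008·cos θ + -0.3712·sin θ = -0.1891
  √(A²+B²)=0.4220;  θ1 = -1.0749+2.0353 ≈ 0.9604
φ2=120.0° → target in arm frame (-0.0449, 0.1192)
  A=0.1649, B=-0.3712, C=(l²−L²−A²−y'²−z²)/(2L)=-0.1460
  γ=atan2(-0.3712,0.1649)=-1.1527;  ψ=arccos(-0.3594)=1.9384;  θ2=γ+ψ≈0.7857
φ3=240.0° → target in arm frame (0.1257, -0.0207)
  A cos θ + B sin θ = C:  -0.0057·cos θ + -0.3712·sin θ = 0.0587
  γ=atan2(-0.3712,-0.0057)=-1.5862;  ψ=arccos(0.1582)=1.4119;  θ3=γ+ψ≈-0.1743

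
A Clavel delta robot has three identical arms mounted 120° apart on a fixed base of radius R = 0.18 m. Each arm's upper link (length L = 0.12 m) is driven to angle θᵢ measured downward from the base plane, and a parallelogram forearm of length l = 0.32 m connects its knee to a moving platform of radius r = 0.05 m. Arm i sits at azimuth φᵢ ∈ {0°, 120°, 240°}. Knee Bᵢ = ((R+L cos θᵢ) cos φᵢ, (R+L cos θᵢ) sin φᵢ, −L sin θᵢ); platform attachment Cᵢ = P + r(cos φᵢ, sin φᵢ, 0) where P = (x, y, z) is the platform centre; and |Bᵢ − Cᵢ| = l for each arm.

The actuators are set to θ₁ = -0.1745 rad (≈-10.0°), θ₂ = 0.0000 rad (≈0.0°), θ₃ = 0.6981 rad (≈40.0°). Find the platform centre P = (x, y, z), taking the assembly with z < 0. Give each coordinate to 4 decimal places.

φ1=0.0°: virtual centre (0.2482, 0.0000, 0.0208), radius l
arm 2 at φ=120.0°: e+L cos θ2 = 0.2500;  O2 = (-0.1250, 0.2165, 0.0000)
O3 = (0.2219·cos240.0°, 0.2219·sin240.0°, -0.0771) = (-0.1110, -0.1922, -0.0771)
|O₂|²−|O₁|² = 0.0005;  |O₃|²−|O₁|² = -0.0068
linear system: -0.7464x+0.4330y = 0.0005−-0.0417z; -0.7183x+-0.3844y = -0.0068−-0.1959z
det = 0.5979;  x = 0.0046+-0.1687z,  y = 0.0091+-0.1945z
into |P−O₁|² = l²: 1.0663z² + 0.0370z + -0.0426 = 0;  Δ = 0.1829;  z = -0.2179 or 0.1832 → z<0 root = -0.2179
x = 0.0414, y = 0.0515

(0.0414, 0.0515, -0.2179)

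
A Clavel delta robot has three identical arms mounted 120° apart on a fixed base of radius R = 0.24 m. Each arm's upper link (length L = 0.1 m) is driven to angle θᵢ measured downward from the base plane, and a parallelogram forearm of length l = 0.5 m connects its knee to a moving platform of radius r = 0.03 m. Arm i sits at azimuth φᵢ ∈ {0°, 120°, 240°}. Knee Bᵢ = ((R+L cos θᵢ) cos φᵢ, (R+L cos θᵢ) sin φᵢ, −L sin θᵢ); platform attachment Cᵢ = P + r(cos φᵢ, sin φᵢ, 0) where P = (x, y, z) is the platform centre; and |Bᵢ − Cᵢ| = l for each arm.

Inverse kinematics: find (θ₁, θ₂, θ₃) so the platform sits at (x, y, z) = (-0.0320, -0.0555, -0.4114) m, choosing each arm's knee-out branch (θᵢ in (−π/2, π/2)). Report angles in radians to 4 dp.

θ₁ = 0.4362, θ₂ = 0.4366, θ₃ = -0.2613

arm 1 (φ=0.0°): x'=-0.0320, y'=-0.0555
  A cos θ + B sin θ = C:  0.2420·cos θ + -0.4114·sin θ = 0.0455
  √(A²+B²)=0.4773;  θ1 = -1.0391+1.4753 ≈ 0.4362
rotate P by −φ2: (-0.0321, 0.0555, -0.4114)
  e−x'=0.2421;  (l²−L²−(e−x')²−y'²−z²)/2L = 0.0454
  √(A²+B²)=0.4773;  θ2 = -1.0390+1.4756 ≈ 0.4366
arm 3 (φ=240.0°): x'=0.0641, y'=0.0000
  e−x'=0.1459;  (l²−L²−(e−x')²−y'²−z²)/2L = 0.2473
  √(A²+B²)=0.4365;  θ3 = -1.2299+0.9686 ≈ -0.2613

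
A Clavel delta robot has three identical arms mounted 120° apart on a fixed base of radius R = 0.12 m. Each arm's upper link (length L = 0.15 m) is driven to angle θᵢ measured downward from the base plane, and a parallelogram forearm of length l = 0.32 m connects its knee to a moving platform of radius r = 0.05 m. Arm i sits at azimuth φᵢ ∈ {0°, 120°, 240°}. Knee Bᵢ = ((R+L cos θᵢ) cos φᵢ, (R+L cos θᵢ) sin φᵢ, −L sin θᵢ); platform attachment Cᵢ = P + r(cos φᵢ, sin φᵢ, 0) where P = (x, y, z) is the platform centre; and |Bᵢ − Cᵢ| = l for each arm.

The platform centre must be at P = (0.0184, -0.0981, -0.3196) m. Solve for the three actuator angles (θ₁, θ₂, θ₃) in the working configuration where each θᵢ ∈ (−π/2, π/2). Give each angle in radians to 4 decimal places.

φ1=0.0° → target in arm frame (0.0184, -0.0981)
  e−x'=0.0516;  (l²−L²−(e−x')²−y'²−z²)/2L = -0.1151
  γ=atan2(-0.3196,0.0516)=-1.4107;  ψ=arccos(-0.3555)=1.9343;  θ1=γ+ψ≈0.5236
rotate P by −φ2: (-0.0942, 0.0331, -0.3196)
  e−x'=0.1642;  (l²−L²−(e−x')²−y'²−z²)/2L = -0.1676
  θ2 = atan2(B,A) + arccos(C/0.3593) = 0.9599
arm 3 (φ=240.0°): x'=0.0758, y'=0.0650
  A=-0.0058, B=-0.3196, C=(l²−L²−A²−y'²−z²)/(2L)=-0.0883
  √(A²+B²)=0.3197;  θ3 = -1.5888+1.8508 ≈ 0.2620

θ₁ = 0.5236, θ₂ = 0.9599, θ₃ = 0.2620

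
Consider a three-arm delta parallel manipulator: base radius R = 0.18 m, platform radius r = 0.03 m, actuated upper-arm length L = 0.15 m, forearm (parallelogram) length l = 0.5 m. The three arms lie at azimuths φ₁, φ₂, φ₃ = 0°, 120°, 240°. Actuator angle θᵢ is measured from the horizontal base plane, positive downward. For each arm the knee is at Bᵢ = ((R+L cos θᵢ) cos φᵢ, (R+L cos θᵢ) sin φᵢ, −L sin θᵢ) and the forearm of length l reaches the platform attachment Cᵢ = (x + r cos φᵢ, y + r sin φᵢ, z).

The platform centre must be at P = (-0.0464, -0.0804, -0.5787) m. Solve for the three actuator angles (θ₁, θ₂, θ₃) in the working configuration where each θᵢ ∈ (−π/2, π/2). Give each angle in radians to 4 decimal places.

arm 1 (φ=0.0°): x'=-0.0464, y'=-0.0804
  e−x'=0.1964;  (l²−L²−(e−x')²−y'²−z²)/2L = -0.5081
  γ=atan2(-0.5787,0.1964)=-1.2436;  ψ=arccos(-0.8314)=2.5525;  θ1=γ+ψ≈1.3089
φ2=120.0° → target in arm frame (-0.0464, 0.0804)
  A=0.1964, B=-0.5787, C=(l²−L²−A²−y'²−z²)/(2L)=-0.5081
  γ=atan2(-0.5787,0.1964)=-1.2436;  ψ=arccos(-0.8315)=2.5525;  θ2=γ+ψ≈1.3090
arm 3 (φ=240.0°): x'=0.0928, y'=0.0000
  A=0.0572, B=-0.5787, C=(l²−L²−A²−y'²−z²)/(2L)=-0.3689
  √(A²+B²)=0.5815;  θ3 = -1.4723+2.2579 ≈ 0.7856

θ₁ = 1.3089, θ₂ = 1.3090, θ₃ = 0.7856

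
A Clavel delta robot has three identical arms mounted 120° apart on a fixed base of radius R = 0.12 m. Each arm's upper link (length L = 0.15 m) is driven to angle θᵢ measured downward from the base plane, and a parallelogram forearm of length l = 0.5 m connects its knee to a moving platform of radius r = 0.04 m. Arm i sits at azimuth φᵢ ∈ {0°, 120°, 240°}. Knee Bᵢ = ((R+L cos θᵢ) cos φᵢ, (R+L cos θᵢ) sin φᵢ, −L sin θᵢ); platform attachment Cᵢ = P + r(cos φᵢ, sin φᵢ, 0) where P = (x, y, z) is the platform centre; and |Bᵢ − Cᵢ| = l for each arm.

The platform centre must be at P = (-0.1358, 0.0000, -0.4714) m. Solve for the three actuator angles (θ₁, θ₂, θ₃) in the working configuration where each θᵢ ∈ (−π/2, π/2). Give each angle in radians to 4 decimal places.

θ₁ = 0.6980, θ₂ = 0.0872, θ₃ = 0.0872

φ1=0.0° → target in arm frame (-0.1358, 0.0000)
  e−x'=0.2158;  (l²−L²−(e−x')²−y'²−z²)/2L = -0.1376
  θ1 = atan2(B,A) + arccos(C/0.5184) = 0.6980
arm 2 (φ=120.0°): x'=0.0679, y'=0.1176
  e−x'=0.0121;  (l²−L²−(e−x')²−y'²−z²)/2L = -0.0290
  γ=atan2(-0.4714,0.0121)=-1.5451;  ψ=arccos(-0.0615)=1.6323;  θ2=γ+ψ≈0.0872
φ3=240.0° → target in arm frame (0.0679, -0.1176)
  A cos θ + B sin θ = C:  0.0121·cos θ + -0.4714·sin θ = -0.0290
  √(A²+B²)=0.4716;  θ3 = -1.5451+1.6323 ≈ 0.0872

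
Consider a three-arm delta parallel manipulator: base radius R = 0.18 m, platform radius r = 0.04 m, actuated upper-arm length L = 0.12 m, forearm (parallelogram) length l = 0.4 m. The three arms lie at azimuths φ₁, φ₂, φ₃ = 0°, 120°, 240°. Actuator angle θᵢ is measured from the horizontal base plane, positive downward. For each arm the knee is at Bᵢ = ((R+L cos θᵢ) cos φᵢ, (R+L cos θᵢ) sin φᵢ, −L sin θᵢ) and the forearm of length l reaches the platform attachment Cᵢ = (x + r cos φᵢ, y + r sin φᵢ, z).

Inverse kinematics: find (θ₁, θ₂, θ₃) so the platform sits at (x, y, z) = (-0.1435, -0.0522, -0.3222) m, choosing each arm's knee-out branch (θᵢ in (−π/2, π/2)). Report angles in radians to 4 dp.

arm 1 (φ=0.0°): x'=-0.1435, y'=-0.0522
  A=0.2835, B=-0.3222, C=(l²−L²−A²−y'²−z²)/(2L)=-0.1721
  √(A²+B²)=0.4292;  θ1 = -0.8492+1.9835 ≈ 1.1343
arm 2 (φ=120.0°): x'=0.0265, y'=0.1504
  A=0.1135, B=-0.3222, C=(l²−L²−A²−y'²−z²)/(2L)=0.0263
  γ=atan2(-0.3222,0.1135)=-1.2322;  ψ=arccos(0.0769)=1.4938;  θ2=γ+ψ≈0.2616
rotate P by −φ3: (0.1170, -0.0982, -0.3222)
  A cos θ + B sin θ = C:  0.0230·cos θ + -0.3222·sin θ = 0.1317
  γ=atan2(-0.3222,0.0230)=-1.4994;  ψ=arccos(0.4078)=1.1507;  θ3=γ+ψ≈-0.3487

θ₁ = 1.1343, θ₂ = 0.2616, θ₃ = -0.3487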